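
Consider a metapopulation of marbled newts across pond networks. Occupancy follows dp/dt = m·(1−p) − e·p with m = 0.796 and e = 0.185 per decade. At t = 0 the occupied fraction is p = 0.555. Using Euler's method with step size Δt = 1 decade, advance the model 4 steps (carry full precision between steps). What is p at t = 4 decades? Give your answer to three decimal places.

Update rule: p ← p + [m·(1−p) − e·p]·Δt with Δt = 1.
p: 0.55500 → 0.80655  (Δp = +0.25154)
p: 0.80655 → 0.81132  (Δp = +0.00478)
p: 0.81132 → 0.81142  (Δp = +0.00009)
p: 0.81142 → 0.81142  (Δp = +0.00000)

0.811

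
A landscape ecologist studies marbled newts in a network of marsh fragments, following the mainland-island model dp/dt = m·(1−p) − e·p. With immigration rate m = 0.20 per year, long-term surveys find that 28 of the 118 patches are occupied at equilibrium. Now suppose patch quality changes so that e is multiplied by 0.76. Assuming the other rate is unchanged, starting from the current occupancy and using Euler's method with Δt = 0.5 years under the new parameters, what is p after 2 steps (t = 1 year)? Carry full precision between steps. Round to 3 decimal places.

Observed p* = 28/118 = 0.23729.
Balance m(1−p*) = e·p* gives e = m(1−p*)/p* = 0.20×0.76271/0.23729 = 0.64286.
Starting from p₀ = 0.23729; update p ← p + (dp/dt)·Δt with the new parameters.
step 1: Δp = +0.01831, p = 0.25559
step 2: Δp = +0.01200, p = 0.26760

0.268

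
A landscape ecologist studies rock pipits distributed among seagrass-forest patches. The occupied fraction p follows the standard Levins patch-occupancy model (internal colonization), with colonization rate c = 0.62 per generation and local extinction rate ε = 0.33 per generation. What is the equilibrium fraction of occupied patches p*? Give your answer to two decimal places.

At equilibrium, colonization balances extinction: c·p*·(1−p*) = ε·p*.
So p* = 1 − ε/c = 1 − 0.33/0.62 = 1 − 0.5323 = 0.4677.

0.47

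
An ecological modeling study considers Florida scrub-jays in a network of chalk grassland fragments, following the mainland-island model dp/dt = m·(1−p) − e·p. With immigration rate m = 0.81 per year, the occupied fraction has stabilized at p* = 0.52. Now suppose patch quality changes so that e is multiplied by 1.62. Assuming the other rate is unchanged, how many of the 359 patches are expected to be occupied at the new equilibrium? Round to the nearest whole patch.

144

Balance m(1−p*) = e·p* gives e = m(1−p*)/p* = 0.81×0.48000/0.52000 = 0.74769.
New p* = m/(m+e) = 0.81000/(0.81000+1.21126) = 0.40074.
Expected occupied = 359 × 0.40074 = 143.87 ≈ 144.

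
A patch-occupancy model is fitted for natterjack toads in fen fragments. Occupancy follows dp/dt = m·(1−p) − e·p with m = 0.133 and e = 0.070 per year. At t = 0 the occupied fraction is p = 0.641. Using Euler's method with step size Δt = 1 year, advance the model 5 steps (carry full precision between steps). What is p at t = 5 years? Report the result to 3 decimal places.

Update rule: p ← p + [m·(1−p) − e·p]·Δt with Δt = 1.
  1  |  dp/dt·Δt = +0.002877  |  p_1 = 0.643877
  2  |  dp/dt·Δt = +0.002293  |  p_2 = 0.646170
  3  |  dp/dt·Δt = +0.001827  |  p_3 = 0.647997
  4  |  dp/dt·Δt = +0.001457  |  p_4 = 0.649454
  5  |  dp/dt·Δt = +0.001161  |  p_5 = 0.650615

0.651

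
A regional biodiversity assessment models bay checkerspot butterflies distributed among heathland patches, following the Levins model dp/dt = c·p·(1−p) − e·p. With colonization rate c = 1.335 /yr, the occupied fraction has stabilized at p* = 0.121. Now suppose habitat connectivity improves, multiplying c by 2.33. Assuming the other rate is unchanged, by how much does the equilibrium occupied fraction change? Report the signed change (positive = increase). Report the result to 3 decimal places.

Balance c(1−p*) = e gives e = 1.335×(1 − 0.12100) = 1.17346.
New p* = 1 − e/c = 1 − 1.17346/3.11055 = 0.62275.
Δp* = 0.62275 − 0.12100 = +0.50175.

0.502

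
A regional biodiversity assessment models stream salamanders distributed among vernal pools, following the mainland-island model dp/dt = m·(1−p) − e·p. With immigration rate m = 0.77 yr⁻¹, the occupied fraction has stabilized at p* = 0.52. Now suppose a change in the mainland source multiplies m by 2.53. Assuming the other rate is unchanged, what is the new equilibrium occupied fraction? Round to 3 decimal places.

0.733

Balance m(1−p*) = e·p* gives e = m(1−p*)/p* = 0.77×0.48000/0.52000 = 0.71077.
New p* = m/(m+e) = 1.94810/(1.94810+0.71077) = 0.73268.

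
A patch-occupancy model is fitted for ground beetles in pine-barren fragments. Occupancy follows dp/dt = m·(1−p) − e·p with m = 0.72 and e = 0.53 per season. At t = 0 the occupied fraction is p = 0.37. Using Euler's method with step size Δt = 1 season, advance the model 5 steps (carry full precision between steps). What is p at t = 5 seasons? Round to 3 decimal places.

0.576

Update rule: p ← p + [m·(1−p) − e·p]·Δt with Δt = 1.
p: 0.37000 → 0.62750  (Δp = +0.25750)
p: 0.62750 → 0.56312  (Δp = -0.06437)
p: 0.56312 → 0.57922  (Δp = +0.01609)
p: 0.57922 → 0.57520  (Δp = -0.00402)
p: 0.57520 → 0.57620  (Δp = +0.00101)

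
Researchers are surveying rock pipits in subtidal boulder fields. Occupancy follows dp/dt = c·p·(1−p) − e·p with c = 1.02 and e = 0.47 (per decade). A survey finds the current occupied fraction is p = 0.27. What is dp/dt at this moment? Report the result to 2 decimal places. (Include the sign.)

Colonization term: c·p·(1−p) = 1.02×0.27×0.7300 = 0.20104.
Extinction term: e·p = 0.12690.
dp/dt = 0.20104 − 0.12690 = 0.07414.

0.07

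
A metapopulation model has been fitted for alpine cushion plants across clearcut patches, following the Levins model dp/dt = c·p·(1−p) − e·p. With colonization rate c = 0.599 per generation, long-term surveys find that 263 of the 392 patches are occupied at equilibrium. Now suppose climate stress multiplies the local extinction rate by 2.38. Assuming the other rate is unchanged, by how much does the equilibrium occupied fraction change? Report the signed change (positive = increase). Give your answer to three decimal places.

Observed p* = 263/392 = 0.67092.
Balance c(1−p*) = e gives e = 0.599×(1 − 0.67092) = 0.19712.
New p* = 1 − e/c = 1 − 0.46915/0.59900 = 0.21678.
Δp* = 0.21678 − 0.67092 = -0.45414.

-0.454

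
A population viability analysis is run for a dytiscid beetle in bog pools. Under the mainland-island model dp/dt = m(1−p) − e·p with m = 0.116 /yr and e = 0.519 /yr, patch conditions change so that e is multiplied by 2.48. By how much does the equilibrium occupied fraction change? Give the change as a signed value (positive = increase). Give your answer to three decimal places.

Before: p* = 0.116/(0.116+0.519) = 0.1827.
After: m = 0.116, e = 1.28712; p* = 0.116/1.4031 = 0.0827.
Δp* = 0.0827 − 0.1827 = -0.1000.

-0.100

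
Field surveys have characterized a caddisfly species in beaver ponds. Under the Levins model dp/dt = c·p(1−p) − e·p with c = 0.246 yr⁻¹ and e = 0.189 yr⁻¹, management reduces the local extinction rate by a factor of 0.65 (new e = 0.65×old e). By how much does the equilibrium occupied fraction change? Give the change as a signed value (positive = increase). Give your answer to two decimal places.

0.27

Before: p* = 1 − 0.189/0.246 = 0.2317.
After the change, c = 0.246, e = 0.12285, so p* = 1 − 0.12285/0.246 = 0.5006.
Δp* = 0.5006 − 0.2317 = +0.2689.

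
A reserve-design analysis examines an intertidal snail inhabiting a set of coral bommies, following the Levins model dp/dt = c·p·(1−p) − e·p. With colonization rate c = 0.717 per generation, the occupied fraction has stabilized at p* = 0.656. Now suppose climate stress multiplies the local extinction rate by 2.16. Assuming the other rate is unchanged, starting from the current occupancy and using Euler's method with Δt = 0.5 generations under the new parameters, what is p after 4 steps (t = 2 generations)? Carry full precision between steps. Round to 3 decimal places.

0.424

Balance c(1−p*) = e gives e = 0.717×(1 − 0.65600) = 0.24665.
Starting from p₀ = 0.65600; update p ← p + (dp/dt)·Δt with the new parameters.
step 1: Δp = -0.09384, p = 0.56216
step 2: Δp = -0.06151, p = 0.50065
step 3: Δp = -0.04374, p = 0.45691
step 4: Δp = -0.03275, p = 0.42416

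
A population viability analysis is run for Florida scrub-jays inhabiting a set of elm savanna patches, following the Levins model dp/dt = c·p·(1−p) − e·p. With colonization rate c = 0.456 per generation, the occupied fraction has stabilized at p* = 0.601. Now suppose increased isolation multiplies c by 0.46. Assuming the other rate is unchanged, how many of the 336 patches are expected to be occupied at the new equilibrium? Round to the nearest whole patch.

Balance c(1−p*) = e gives e = 0.456×(1 − 0.60100) = 0.18194.
New p* = 1 − e/c = 1 − 0.18194/0.20976 = 0.13263.
Expected occupied = 336 × 0.13263 = 44.56 ≈ 45.

45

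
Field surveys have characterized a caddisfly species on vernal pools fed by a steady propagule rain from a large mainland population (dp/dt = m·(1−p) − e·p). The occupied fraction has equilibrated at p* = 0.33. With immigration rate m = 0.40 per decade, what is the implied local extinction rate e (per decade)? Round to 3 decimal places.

0.812

At equilibrium m(1−p*) = e·p*, so e = m(1−p*)/p*.
e = 0.40 × 0.6700 / 0.33 = 0.8121.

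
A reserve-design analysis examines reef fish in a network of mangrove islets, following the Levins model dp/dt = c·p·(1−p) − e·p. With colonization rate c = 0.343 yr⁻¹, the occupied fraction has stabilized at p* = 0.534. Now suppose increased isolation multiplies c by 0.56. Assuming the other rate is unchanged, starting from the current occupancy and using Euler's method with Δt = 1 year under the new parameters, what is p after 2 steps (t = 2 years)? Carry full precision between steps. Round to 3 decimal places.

0.465

Balance c(1−p*) = e gives e = 0.343×(1 − 0.53400) = 0.15984.
Starting from p₀ = 0.53400; update p ← p + (dp/dt)·Δt with the new parameters.
step 1: Δp = -0.03756, p = 0.49644
step 2: Δp = -0.03133, p = 0.46511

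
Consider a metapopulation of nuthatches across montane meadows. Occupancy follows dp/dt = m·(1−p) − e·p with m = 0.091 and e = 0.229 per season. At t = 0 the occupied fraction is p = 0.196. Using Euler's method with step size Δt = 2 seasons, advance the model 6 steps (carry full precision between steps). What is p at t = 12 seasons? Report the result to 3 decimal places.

0.284

Update rule: p ← p + [m·(1−p) − e·p]·Δt with Δt = 2.
t = 2: p = 0.19600 + (+0.05656) = 0.25256
t = 4: p = 0.25256 + (+0.02036) = 0.27292
t = 6: p = 0.27292 + (+0.00733) = 0.28025
t = 8: p = 0.28025 + (+0.00264) = 0.28289
t = 10: p = 0.28289 + (+0.00095) = 0.28384
t = 12: p = 0.28384 + (+0.00034) = 0.28418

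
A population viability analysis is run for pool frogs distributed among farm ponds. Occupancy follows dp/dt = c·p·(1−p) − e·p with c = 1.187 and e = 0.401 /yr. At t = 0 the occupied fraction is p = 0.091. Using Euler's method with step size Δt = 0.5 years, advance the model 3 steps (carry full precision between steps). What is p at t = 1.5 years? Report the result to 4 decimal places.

Update rule: p ← p + [c·p·(1−p) − e·p]·Δt with Δt = 0.5.
p: 0.09100 → 0.12185  (Δp = +0.03085)
p: 0.12185 → 0.16092  (Δp = +0.03907)
p: 0.16092 → 0.20880  (Δp = +0.04787)

0.2088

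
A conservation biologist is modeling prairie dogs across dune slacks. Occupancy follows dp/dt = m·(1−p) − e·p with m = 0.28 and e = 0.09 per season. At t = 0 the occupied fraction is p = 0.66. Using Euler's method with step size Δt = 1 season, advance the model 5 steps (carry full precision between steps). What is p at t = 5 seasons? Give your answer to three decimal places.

Update rule: p ← p + [m·(1−p) − e·p]·Δt with Δt = 1.
step 1: Δp = +0.03580, p = 0.69580
step 2: Δp = +0.02255, p = 0.71835
step 3: Δp = +0.01421, p = 0.73256
step 4: Δp = +0.00895, p = 0.74151
step 5: Δp = +0.00564, p = 0.74715

0.747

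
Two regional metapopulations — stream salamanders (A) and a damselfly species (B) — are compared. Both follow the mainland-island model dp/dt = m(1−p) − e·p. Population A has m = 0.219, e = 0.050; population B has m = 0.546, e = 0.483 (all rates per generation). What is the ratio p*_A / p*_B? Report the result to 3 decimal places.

A: p*_A = m/(m+e) = 0.219/0.2690 = 0.8141.
B: p*_B = 0.546/1.0290 = 0.5306.
p*_A / p*_B = 0.8141/0.5306 = 1.5343.

1.534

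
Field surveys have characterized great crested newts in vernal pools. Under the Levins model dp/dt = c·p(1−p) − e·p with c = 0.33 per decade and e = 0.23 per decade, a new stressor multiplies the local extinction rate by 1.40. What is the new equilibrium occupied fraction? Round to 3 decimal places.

0.024

Before: p* = 1 − 0.23/0.33 = 0.3030.
After the change, c = 0.33, e = 0.322, so p* = 1 − 0.322/0.33 = 0.0242.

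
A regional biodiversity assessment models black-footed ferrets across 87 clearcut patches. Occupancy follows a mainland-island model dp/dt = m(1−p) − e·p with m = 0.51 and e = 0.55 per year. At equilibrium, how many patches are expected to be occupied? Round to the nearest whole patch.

42

p* = m/(m+e) = 0.51/1.0600 = 0.4811.
Expected occupied patches = N × p* = 87 × 0.4811 = 41.86 ≈ 42.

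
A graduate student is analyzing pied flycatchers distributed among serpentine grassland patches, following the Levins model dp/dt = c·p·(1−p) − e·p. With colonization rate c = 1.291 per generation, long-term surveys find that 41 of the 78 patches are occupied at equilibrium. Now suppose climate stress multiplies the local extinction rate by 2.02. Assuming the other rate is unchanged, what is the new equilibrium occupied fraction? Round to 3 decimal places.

0.042

Observed p* = 41/78 = 0.52564.
Balance c(1−p*) = e gives e = 1.291×(1 − 0.52564) = 0.61240.
New p* = 1 − e/c = 1 − 1.23705/1.29100 = 0.04179.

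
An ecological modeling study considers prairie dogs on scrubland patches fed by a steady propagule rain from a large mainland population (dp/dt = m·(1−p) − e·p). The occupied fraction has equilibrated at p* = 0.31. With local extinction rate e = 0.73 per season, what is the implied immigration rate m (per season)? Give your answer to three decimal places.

At equilibrium m(1−p*) = e·p*, so m = e·p*/(1−p*).
m = 0.73 × 0.31 / 0.6900 = 0.2263/0.6900 = 0.3280.

0.328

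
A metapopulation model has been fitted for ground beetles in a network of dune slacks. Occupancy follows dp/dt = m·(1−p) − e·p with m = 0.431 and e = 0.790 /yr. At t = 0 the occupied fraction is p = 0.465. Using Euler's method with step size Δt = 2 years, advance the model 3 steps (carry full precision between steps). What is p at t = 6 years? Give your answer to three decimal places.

Update rule: p ← p + [m·(1−p) − e·p]·Δt with Δt = 2.
p: 0.46500 → 0.19147  (Δp = -0.27353)
p: 0.19147 → 0.58590  (Δp = +0.39443)
p: 0.58590 → 0.01713  (Δp = -0.56877)

0.017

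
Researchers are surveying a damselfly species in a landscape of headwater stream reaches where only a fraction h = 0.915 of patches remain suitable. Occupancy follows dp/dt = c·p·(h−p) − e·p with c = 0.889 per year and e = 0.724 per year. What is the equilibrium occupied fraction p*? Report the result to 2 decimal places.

Setting dp/dt = 0 and dividing by p* gives c·(h−p*) = e.
So p* = h − e/c = 0.915 − 0.724/0.889 = 0.915 − 0.8144 = 0.1006.

0.10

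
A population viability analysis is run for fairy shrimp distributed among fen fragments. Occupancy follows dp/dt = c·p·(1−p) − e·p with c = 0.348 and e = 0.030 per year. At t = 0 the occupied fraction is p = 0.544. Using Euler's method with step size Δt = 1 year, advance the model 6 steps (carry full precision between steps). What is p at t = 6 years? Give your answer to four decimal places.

0.8438

Update rule: p ← p + [c·p·(1−p) − e·p]·Δt with Δt = 1.
step 1: Δp = +0.07001, p = 0.61401
step 2: Δp = +0.06406, p = 0.67806
step 3: Δp = +0.05562, p = 0.73369
step 4: Δp = +0.04599, p = 0.77967
step 5: Δp = +0.03639, p = 0.81606
step 6: Δp = +0.02775, p = 0.84382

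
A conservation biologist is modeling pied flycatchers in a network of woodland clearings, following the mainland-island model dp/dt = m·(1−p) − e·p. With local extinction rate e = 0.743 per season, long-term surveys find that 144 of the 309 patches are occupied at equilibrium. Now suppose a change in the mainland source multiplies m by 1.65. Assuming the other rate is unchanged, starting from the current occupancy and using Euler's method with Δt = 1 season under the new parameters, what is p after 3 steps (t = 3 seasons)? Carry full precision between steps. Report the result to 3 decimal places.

Observed p* = 144/309 = 0.46602.
Balance m(1−p*) = e·p* gives m = e·p*/(1−p*) = 0.743×0.46602/0.53398 = 0.64844.
Starting from p₀ = 0.46602; update p ← p + (dp/dt)·Δt with the new parameters.
p: 0.46602 → 0.69108  (Δp = +0.22506)
p: 0.69108 → 0.50812  (Δp = -0.18296)
p: 0.50812 → 0.65686  (Δp = +0.14873)

0.657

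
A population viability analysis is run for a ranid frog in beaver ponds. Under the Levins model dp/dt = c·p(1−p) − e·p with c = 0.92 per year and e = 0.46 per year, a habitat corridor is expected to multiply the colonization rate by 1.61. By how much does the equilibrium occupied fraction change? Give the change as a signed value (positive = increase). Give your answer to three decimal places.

0.189

Before: p* = 1 − 0.46/0.92 = 0.5000.
After the change, c = 1.4812, e = 0.46, so p* = 1 − 0.46/1.4812 = 0.6894.
Δp* = 0.6894 − 0.5000 = +0.1894.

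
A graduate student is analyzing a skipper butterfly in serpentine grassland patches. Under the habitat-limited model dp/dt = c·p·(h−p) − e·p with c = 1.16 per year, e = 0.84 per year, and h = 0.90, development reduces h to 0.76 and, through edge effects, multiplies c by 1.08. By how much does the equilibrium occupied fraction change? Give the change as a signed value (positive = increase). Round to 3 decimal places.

-0.086

Before: p* = h − e/c = 0.90 − 0.84/1.16 = 0.90 − 0.7241 = 0.1759.
After: c = 1.2528, e = 0.84, h = 0.76; p* = 0.76 − 0.84/1.2528 = 0.0895.
Δp* = 0.0895 − 0.1759 = -0.0864.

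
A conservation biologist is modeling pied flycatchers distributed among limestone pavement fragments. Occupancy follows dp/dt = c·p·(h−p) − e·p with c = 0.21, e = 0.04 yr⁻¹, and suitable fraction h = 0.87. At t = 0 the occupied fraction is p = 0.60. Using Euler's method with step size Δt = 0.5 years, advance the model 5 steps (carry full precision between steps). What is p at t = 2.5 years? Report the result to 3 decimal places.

0.622

Update rule: p ← p + [c·p·(h−p) − e·p]·Δt with Δt = 0.5.
  1  |  dp/dt·Δt = +0.005010  |  p_1 = 0.605010
  2  |  dp/dt·Δt = +0.004734  |  p_2 = 0.609744
  3  |  dp/dt·Δt = +0.004468  |  p_3 = 0.614211
  4  |  dp/dt·Δt = +0.004212  |  p_4 = 0.618423
  5  |  dp/dt·Δt = +0.003968  |  p_5 = 0.622391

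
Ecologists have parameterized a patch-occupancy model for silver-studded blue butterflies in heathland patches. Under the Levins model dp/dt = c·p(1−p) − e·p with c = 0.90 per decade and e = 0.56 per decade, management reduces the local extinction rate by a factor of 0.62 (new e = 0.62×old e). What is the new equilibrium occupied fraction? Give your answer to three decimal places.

Before: p* = 1 − 0.56/0.90 = 0.3778.
After the change, c = 0.9, e = 0.3472, so p* = 1 − 0.3472/0.9 = 0.6142.

0.614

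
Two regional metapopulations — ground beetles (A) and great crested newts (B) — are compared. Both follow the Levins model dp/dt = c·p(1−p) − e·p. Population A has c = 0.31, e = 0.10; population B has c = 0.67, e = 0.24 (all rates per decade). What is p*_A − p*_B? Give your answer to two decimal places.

A: p*_A = 1 − 0.10/0.31 = 0.6774.
B: p*_B = 1 − 0.24/0.67 = 0.6418.
p*_A − p*_B = 0.6774 − 0.6418 = 0.0356.

0.04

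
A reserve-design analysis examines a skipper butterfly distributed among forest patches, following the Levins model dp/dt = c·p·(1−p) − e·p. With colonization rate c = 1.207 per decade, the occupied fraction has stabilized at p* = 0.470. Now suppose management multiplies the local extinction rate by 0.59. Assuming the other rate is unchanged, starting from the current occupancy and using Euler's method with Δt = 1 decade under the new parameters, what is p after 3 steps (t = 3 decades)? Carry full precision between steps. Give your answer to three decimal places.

0.682

Balance c(1−p*) = e gives e = 1.207×(1 − 0.47000) = 0.63971.
Starting from p₀ = 0.47000; update p ← p + (dp/dt)·Δt with the new parameters.
t = 1: p = 0.47000 + (+0.12327) = 0.59327
t = 2: p = 0.59327 + (+0.06733) = 0.66060
t = 3: p = 0.66060 + (+0.02129) = 0.68189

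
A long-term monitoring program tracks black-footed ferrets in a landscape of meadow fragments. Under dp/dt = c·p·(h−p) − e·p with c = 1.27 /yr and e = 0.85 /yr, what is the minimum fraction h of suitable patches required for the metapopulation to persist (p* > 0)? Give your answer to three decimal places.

p* = h − e/c is positive only when h > e/c.
h_min = e/c = 0.85/1.27 = 0.6693.

0.669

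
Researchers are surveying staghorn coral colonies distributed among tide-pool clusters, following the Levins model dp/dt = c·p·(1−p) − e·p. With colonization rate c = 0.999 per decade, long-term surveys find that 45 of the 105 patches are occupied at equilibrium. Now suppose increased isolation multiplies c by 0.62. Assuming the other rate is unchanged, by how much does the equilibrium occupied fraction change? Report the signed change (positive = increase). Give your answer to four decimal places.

Observed p* = 45/105 = 0.42857.
Balance c(1−p*) = e gives e = 0.999×(1 − 0.42857) = 0.57086.
New p* = 1 − e/c = 1 − 0.57086/0.61938 = 0.07834.
Δp* = 0.07834 − 0.42857 = -0.35023.

-0.3502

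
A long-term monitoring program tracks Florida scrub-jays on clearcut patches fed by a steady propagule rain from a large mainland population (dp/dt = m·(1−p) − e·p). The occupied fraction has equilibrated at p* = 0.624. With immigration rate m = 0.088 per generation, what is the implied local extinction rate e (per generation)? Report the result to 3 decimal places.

At equilibrium m(1−p*) = e·p*, so e = m(1−p*)/p*.
e = 0.088 × 0.3760 / 0.624 = 0.0530.

0.053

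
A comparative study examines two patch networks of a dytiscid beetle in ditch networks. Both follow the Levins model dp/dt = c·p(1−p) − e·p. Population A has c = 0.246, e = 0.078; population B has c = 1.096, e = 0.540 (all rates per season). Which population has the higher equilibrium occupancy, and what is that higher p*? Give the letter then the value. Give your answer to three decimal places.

A: p*_A = 1 − 0.078/0.246 = 0.6829.
B: p*_B = 1 − 0.540/1.096 = 0.5073.
A is higher at 0.6829.

A, 0.683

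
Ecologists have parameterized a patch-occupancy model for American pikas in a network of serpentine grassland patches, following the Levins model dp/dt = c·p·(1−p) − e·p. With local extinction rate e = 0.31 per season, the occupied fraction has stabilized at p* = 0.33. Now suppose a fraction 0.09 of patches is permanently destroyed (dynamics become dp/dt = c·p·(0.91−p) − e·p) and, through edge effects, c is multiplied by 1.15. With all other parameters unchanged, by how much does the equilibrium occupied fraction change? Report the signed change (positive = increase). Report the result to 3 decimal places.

-0.003

Balance c(1−p*) = e gives c = e/(1 − 0.33000) = 0.31/0.67000 = 0.46269.
New p* = 0.91 − e/c = 0.91 − 0.31000/0.53209 = 0.32739.
Δp* = 0.32739 − 0.33000 = -0.00261.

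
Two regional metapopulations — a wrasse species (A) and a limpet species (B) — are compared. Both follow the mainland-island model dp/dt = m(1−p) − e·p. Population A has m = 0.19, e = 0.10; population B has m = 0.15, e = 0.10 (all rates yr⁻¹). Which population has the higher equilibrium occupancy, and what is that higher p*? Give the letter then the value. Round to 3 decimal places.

A: p*_A = m/(m+e) = 0.19/0.2900 = 0.6552.
B: p*_B = 0.15/0.2500 = 0.6000.
A is higher at 0.6552.

A, 0.655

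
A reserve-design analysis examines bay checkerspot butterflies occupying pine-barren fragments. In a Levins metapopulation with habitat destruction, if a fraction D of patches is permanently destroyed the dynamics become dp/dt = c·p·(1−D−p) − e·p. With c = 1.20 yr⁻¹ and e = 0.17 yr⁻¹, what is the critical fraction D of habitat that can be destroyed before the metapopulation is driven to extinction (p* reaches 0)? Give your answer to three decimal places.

0.858

The nontrivial equilibrium is p* = (1−D) − e/c; extinction occurs when this hits zero.
So D_crit = 1 − e/c = 1 − 0.17/1.20 = 1 − 0.1417 = 0.8583.
Note this equals the original equilibrium occupancy — the Levins extinction-debt result.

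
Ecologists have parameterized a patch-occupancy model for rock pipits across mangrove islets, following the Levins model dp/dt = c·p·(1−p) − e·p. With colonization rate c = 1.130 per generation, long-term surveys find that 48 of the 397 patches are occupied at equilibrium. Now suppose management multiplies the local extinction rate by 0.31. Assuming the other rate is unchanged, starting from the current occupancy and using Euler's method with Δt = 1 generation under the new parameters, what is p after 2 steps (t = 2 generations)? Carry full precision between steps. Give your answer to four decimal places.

0.3244

Observed p* = 48/397 = 0.12091.
Balance c(1−p*) = e gives e = 1.130×(1 − 0.12091) = 0.99338.
Starting from p₀ = 0.12091; update p ← p + (dp/dt)·Δt with the new parameters.
p: 0.12091 → 0.20378  (Δp = +0.08287)
p: 0.20378 → 0.32437  (Δp = +0.12059)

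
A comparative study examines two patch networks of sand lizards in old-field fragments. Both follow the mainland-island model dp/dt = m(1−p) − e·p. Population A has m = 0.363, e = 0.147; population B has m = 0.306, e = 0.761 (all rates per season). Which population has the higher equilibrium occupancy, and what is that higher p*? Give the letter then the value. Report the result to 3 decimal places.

A, 0.712

A: p*_A = m/(m+e) = 0.363/0.5100 = 0.7118.
B: p*_B = 0.306/1.0670 = 0.2868.
A is higher at 0.7118.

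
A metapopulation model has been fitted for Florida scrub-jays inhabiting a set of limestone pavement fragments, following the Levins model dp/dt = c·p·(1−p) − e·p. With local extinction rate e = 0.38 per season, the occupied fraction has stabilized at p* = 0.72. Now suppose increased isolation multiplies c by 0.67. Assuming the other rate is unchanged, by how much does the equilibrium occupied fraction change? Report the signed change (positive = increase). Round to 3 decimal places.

-0.138

Balance c(1−p*) = e gives c = e/(1 − 0.72000) = 0.38/0.28000 = 1.35714.
New p* = 1 − e/c = 1 − 0.38000/0.90928 = 0.58209.
Δp* = 0.58209 − 0.72000 = -0.13791.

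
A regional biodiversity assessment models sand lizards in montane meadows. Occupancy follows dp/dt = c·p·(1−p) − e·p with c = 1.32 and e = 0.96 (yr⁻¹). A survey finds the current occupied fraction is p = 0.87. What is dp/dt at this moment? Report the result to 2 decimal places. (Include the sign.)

Colonization term: c·p·(1−p) = 1.32×0.87×0.1300 = 0.14929.
Extinction term: e·p = 0.83520.
dp/dt = 0.14929 − 0.83520 = -0.68591.

-0.69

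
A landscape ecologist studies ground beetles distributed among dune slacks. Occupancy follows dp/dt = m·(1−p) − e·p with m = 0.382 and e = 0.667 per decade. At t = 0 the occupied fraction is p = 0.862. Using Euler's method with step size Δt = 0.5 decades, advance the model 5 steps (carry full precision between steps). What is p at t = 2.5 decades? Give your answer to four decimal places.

Update rule: p ← p + [m·(1−p) − e·p]·Δt with Δt = 0.5.
t = 0.5: p = 0.86200 + (-0.26112) = 0.60088
t = 1: p = 0.60088 + (-0.12416) = 0.47672
t = 1.5: p = 0.47672 + (-0.05904) = 0.41768
t = 2: p = 0.41768 + (-0.02807) = 0.38961
t = 2.5: p = 0.38961 + (-0.01335) = 0.37626

0.3763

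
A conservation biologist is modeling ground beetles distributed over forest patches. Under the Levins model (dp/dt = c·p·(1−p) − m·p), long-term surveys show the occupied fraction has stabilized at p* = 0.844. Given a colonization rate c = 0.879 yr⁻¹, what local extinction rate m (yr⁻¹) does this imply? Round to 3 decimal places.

0.137

At equilibrium c(1−p*) = m.
m = 0.879 × (1 − 0.844) = 0.879 × 0.1560 = 0.1371.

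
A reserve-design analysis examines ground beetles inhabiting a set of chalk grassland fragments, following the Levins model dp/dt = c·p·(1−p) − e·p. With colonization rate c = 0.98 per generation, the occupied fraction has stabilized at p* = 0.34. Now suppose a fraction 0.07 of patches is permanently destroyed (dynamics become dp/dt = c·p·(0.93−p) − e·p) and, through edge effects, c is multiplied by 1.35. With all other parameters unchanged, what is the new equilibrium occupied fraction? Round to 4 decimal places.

Balance c(1−p*) = e gives e = 0.98×(1 − 0.34000) = 0.64680.
New p* = 0.93 − e/c = 0.93 − 0.64680/1.32300 = 0.44111.

0.4411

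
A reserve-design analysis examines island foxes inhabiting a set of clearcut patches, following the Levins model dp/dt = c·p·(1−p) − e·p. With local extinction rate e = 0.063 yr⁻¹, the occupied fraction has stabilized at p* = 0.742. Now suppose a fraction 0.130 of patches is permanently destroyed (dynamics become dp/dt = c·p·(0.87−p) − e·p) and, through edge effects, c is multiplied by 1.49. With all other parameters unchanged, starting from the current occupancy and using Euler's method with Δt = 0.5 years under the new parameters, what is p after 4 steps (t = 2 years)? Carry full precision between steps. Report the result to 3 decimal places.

Balance c(1−p*) = e gives c = e/(1 − 0.74200) = 0.063/0.25800 = 0.24419.
Starting from p₀ = 0.74200; update p ← p + (dp/dt)·Δt with the new parameters.
  1  |  dp/dt·Δt = -0.006095  |  p_1 = 0.735905
  2  |  dp/dt·Δt = -0.005229  |  p_2 = 0.730676
  3  |  dp/dt·Δt = -0.004497  |  p_3 = 0.726179
  4  |  dp/dt·Δt = -0.003875  |  p_4 = 0.722304

0.722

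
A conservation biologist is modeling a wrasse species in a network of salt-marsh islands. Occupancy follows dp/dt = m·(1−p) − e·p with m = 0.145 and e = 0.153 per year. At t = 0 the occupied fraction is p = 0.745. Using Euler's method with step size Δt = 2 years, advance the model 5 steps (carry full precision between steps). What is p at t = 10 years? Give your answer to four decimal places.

0.4894

Update rule: p ← p + [m·(1−p) − e·p]·Δt with Δt = 2.
t = 2: p = 0.74500 + (-0.15402) = 0.59098
t = 4: p = 0.59098 + (-0.06222) = 0.52876
t = 6: p = 0.52876 + (-0.02514) = 0.50362
t = 8: p = 0.50362 + (-0.01016) = 0.49346
t = 10: p = 0.49346 + (-0.00410) = 0.48936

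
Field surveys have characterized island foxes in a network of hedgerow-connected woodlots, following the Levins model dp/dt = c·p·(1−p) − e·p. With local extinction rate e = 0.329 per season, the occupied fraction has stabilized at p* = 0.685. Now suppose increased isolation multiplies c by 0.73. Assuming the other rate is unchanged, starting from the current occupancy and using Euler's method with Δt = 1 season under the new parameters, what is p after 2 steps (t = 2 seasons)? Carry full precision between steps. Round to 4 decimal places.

0.5977

Balance c(1−p*) = e gives c = e/(1 − 0.68500) = 0.329/0.31500 = 1.04444.
Starting from p₀ = 0.68500; update p ← p + (dp/dt)·Δt with the new parameters.
t = 1: p = 0.68500 + (-0.06085) = 0.62415
t = 2: p = 0.62415 + (-0.02649) = 0.59766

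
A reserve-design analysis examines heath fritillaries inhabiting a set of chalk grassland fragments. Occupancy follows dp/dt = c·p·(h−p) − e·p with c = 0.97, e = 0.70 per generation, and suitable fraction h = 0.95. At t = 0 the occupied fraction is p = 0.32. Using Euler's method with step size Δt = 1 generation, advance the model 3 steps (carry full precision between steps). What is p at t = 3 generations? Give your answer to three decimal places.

0.262

Update rule: p ← p + [c·p·(h−p) − e·p]·Δt with Δt = 1.
t = 1: p = 0.32000 + (-0.02845) = 0.29155
t = 2: p = 0.29155 + (-0.01787) = 0.27368
t = 3: p = 0.27368 + (-0.01203) = 0.26165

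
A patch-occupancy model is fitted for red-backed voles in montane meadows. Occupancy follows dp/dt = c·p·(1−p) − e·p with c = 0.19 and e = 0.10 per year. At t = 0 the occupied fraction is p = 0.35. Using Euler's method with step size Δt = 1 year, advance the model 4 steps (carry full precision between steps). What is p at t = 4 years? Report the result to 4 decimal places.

0.3807

Update rule: p ← p + [c·p·(1−p) − e·p]·Δt with Δt = 1.
t = 1: p = 0.35000 + (+0.00822) = 0.35822
t = 2: p = 0.35822 + (+0.00786) = 0.36608
t = 3: p = 0.36608 + (+0.00748) = 0.37357
t = 4: p = 0.37357 + (+0.00711) = 0.38067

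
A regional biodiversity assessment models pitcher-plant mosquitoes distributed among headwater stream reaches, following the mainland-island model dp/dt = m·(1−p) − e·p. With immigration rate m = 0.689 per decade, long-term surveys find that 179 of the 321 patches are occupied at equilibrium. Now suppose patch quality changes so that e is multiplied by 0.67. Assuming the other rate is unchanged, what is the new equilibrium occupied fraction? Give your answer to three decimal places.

0.653

Observed p* = 179/321 = 0.55763.
Balance m(1−p*) = e·p* gives e = m(1−p*)/p* = 0.689×0.44237/0.55763 = 0.54659.
New p* = m/(m+e) = 0.68900/(0.68900+0.36622) = 0.65294.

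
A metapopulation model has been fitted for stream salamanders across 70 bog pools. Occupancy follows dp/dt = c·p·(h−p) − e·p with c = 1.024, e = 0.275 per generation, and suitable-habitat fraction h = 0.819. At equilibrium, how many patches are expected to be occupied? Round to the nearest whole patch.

p* = h − e/c = 0.819 − 0.2686 = 0.5504.
Expected occupied patches = N × p* = 70 × 0.5504 = 38.53 ≈ 39.

39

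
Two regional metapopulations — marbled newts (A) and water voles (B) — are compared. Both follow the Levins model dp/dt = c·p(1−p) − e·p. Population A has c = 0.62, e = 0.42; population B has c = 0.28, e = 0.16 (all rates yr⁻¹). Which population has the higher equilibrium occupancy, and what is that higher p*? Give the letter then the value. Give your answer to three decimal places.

A: p*_A = 1 − 0.42/0.62 = 0.3226.
B: p*_B = 1 − 0.16/0.28 = 0.4286.
B is higher at 0.4286.

B, 0.429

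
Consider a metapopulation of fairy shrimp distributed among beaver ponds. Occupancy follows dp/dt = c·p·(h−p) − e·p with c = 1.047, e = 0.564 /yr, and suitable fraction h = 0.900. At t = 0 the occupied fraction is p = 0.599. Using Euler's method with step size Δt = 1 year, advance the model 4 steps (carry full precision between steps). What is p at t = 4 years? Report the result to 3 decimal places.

Update rule: p ← p + [c·p·(h−p) − e·p]·Δt with Δt = 1.
step 1: Δp = -0.14906, p = 0.44994
step 2: Δp = -0.04175, p = 0.40819
step 3: Δp = -0.02003, p = 0.38816
step 4: Δp = -0.01091, p = 0.37725

0.377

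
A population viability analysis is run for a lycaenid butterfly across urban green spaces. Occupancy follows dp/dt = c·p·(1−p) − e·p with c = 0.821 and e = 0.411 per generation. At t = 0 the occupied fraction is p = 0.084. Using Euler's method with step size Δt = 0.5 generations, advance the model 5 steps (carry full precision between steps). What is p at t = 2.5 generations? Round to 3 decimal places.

0.174

Update rule: p ← p + [c·p·(1−p) − e·p]·Δt with Δt = 0.5.
  1  |  dp/dt·Δt = +0.014324  |  p_1 = 0.098324
  2  |  dp/dt·Δt = +0.016188  |  p_2 = 0.114511
  3  |  dp/dt·Δt = +0.018092  |  p_3 = 0.132603
  4  |  dp/dt·Δt = +0.019966  |  p_4 = 0.152569
  5  |  dp/dt·Δt = +0.021721  |  p_5 = 0.174290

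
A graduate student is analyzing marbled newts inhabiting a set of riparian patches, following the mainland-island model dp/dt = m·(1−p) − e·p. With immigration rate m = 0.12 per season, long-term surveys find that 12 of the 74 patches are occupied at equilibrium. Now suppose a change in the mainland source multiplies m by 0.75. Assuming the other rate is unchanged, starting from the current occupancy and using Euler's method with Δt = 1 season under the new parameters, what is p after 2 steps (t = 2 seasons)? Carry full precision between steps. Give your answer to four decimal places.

Observed p* = 12/74 = 0.16216.
Balance m(1−p*) = e·p* gives e = m(1−p*)/p* = 0.12×0.83784/0.16216 = 0.62000.
Starting from p₀ = 0.16216; update p ← p + (dp/dt)·Δt with the new parameters.
step 1: Δp = -0.02514, p = 0.13703
step 2: Δp = -0.00729, p = 0.12974

0.1297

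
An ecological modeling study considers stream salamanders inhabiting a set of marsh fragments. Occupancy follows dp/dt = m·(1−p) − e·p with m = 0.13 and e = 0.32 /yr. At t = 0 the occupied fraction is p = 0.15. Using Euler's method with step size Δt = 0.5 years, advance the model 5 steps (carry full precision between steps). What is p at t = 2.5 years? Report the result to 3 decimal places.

Update rule: p ← p + [m·(1−p) − e·p]·Δt with Δt = 0.5.
step 1: Δp = +0.03125, p = 0.18125
step 2: Δp = +0.02422, p = 0.20547
step 3: Δp = +0.01877, p = 0.22424
step 4: Δp = +0.01455, p = 0.23878
step 5: Δp = +0.01127, p = 0.25006

0.250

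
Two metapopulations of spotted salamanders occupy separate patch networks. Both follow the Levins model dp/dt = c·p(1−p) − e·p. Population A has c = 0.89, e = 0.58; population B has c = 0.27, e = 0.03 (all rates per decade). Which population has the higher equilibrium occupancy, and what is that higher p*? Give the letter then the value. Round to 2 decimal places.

A: p*_A = 1 − 0.58/0.89 = 0.3483.
B: p*_B = 1 − 0.03/0.27 = 0.8889.
B is higher at 0.8889.

B, 0.89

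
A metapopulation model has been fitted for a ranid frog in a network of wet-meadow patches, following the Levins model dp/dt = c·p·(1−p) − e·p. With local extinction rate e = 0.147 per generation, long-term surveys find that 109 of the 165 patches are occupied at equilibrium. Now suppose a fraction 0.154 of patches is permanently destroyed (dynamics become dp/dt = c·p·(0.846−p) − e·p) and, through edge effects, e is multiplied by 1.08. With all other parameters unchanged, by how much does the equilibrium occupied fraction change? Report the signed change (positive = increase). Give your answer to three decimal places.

Observed p* = 109/165 = 0.66061.
Balance c(1−p*) = e gives c = e/(1 − 0.66061) = 0.147/0.33939 = 0.43313.
New p* = 0.846 − e/c = 0.846 − 0.15876/0.43313 = 0.47946.
Δp* = 0.47946 − 0.66061 = -0.18115.

-0.181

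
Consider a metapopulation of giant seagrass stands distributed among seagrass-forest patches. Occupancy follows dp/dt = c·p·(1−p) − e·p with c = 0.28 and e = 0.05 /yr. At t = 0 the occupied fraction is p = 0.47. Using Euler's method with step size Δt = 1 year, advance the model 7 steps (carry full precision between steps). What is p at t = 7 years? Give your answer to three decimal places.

0.723

Update rule: p ← p + [c·p·(1−p) − e·p]·Δt with Δt = 1.
p: 0.47000 → 0.51625  (Δp = +0.04625)
p: 0.51625 → 0.56036  (Δp = +0.04411)
p: 0.56036 → 0.60132  (Δp = +0.04096)
p: 0.60132 → 0.63838  (Δp = +0.03706)
p: 0.63838 → 0.67110  (Δp = +0.03272)
p: 0.67110 → 0.69935  (Δp = +0.02825)
p: 0.69935 → 0.72325  (Δp = +0.02391)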